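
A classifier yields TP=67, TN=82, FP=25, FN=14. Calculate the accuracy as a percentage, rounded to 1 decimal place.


Accuracy = (TP + TN) / (TP + TN + FP + FN) * 100
= (67 + 82) / (67 + 82 + 25 + 14)
= 149 / 188
= 0.7926
= 79.3%

79.3


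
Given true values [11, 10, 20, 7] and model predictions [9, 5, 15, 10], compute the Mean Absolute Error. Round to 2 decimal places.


Absolute errors: [2, 5, 5, 3]
Sum of absolute errors = 15
MAE = 15 / 4 = 3.75

3.75


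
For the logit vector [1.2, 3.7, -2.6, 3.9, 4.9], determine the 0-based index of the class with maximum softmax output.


Softmax is a monotonic transformation, so it preserves the argmax.
We need to find the index of the maximum logit.
Index 0: 1.2
Index 1: 3.7
Index 2: -2.6
Index 3: 3.9
Index 4: 4.9
Maximum logit = 4.9 at index 4

4


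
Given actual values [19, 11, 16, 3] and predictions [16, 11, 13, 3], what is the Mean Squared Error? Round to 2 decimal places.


Differences: [3, 0, 3, 0]
Squared errors: [9, 0, 9, 0]
Sum of squared errors = 18
MSE = 18 / 4 = 4.50

4.50


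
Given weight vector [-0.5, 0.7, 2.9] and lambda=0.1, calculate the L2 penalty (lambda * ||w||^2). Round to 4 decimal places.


Squaring each weight:
(-0.5)^2 = 0.25
0.7^2 = 0.49
2.9^2 = 8.41
Sum of squares = 9.15
Penalty = 0.1 * 9.15 = 0.9150

0.9150


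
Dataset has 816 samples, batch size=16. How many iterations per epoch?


Iterations per epoch = dataset_size / batch_size
= 816 / 16
= 51

51


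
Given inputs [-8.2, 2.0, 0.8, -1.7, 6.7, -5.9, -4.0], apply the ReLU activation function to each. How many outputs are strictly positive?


ReLU(x) = max(0, x) for each element:
ReLU(-8.2) = 0
ReLU(2.0) = 2.0
ReLU(0.8) = 0.8
ReLU(-1.7) = 0
ReLU(6.7) = 6.7
ReLU(-5.9) = 0
ReLU(-4.0) = 0
Active neurons (>0): 3

3


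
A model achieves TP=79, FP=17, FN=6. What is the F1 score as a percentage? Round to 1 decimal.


Precision = TP / (TP + FP) = 79 / 96 = 0.8229
Recall = TP / (TP + FN) = 79 / 85 = 0.9294
F1 = 2 * P * R / (P + R)
= 2 * 0.8229 * 0.9294 / (0.8229 + 0.9294)
= 1.5297 / 1.7523
= 0.8729
As percentage: 87.3%

87.3


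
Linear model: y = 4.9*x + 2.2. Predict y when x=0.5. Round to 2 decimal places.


y = 4.9 * 0.5 + (2.2)
= 2.45 + (2.2)
= 4.65

4.65


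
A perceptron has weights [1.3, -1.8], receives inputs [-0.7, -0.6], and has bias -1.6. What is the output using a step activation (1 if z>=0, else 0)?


z = w . x + b
= 1.3*-0.7 + -1.8*-0.6 + -1.6
= -0.91 + 1.08 + -1.6
= 0.17 + -1.6
= -1.43
Since z = -1.43 < 0, output = 0

0


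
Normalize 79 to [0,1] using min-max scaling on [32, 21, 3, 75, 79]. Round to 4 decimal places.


Min = 3, Max = 79
Range = 79 - 3 = 76
Scaled = (x - min) / (max - min)
= (79 - 3) / 76
= 76 / 76
= 1.0000

1.0000


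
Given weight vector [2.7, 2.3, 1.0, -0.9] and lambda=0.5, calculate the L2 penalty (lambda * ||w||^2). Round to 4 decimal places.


Squaring each weight:
2.7^2 = 7.29
2.3^2 = 5.29
1.0^2 = 1.0
(-0.9)^2 = 0.81
Sum of squares = 14.39
Penalty = 0.5 * 14.39 = 7.1950

7.1950


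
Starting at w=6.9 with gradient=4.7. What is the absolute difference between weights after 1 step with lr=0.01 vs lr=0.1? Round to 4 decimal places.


With lr=0.01: w_new = 6.9 - 0.01 * 4.7 = 6.853
With lr=0.1: w_new = 6.9 - 0.1 * 4.7 = 6.43
Absolute difference = |6.853 - 6.43|
= 0.4230

0.4230


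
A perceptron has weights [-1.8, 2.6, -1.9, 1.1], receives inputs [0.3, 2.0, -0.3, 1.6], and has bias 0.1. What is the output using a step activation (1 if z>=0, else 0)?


z = w . x + b
= -1.8*0.3 + 2.6*2.0 + -1.9*-0.3 + 1.1*1.6 + 0.1
= -0.54 + 5.2 + 0.57 + 1.76 + 0.1
= 6.99 + 0.1
= 7.09
Since z = 7.09 >= 0, output = 1

1


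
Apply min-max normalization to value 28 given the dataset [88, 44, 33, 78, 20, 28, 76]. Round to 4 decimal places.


Min = 20, Max = 88
Range = 88 - 20 = 68
Scaled = (x - min) / (max - min)
= (28 - 20) / 68
= 8 / 68
= 0.1176

0.1176


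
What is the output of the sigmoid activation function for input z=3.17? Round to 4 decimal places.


sigmoid(z) = 1 / (1 + exp(-z))
exp(-(3.17)) = exp(-3.17) = 0.042
1 + 0.042 = 1.042
1 / 1.042 = 0.9597

0.9597


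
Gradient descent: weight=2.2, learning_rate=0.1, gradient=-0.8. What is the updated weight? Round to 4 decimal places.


w_new = w_old - lr * gradient
= 2.2 - 0.1 * -0.8
= 2.2 - (-0.08)
= 2.2800

2.2800


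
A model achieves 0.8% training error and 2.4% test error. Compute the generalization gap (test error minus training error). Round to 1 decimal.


Generalization gap = test_error - train_error
= 2.4 - 0.8
= 1.6%
A small gap suggests good generalization.

1.6


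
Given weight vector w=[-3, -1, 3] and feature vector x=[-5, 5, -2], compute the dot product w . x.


Element-wise products:
-3 * -5 = 15
-1 * 5 = -5
3 * -2 = -6
Sum = 15 + -5 + -6
= 4

4


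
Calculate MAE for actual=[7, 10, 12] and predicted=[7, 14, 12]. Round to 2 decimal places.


Absolute errors: [0, 4, 0]
Sum of absolute errors = 4
MAE = 4 / 3 = 1.33

1.33


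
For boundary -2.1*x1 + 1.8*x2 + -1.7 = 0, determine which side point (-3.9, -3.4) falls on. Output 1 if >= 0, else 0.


Compute -2.1 * -3.9 + 1.8 * -3.4 + -1.7
= 8.19 + -6.12 + -1.7
= 0.37
Since 0.37 >= 0, the point is on the positive side.

1


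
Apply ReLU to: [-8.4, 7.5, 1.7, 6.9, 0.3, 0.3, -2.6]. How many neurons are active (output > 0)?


ReLU(x) = max(0, x) for each element:
ReLU(-8.4) = 0
ReLU(7.5) = 7.5
ReLU(1.7) = 1.7
ReLU(6.9) = 6.9
ReLU(0.3) = 0.3
ReLU(0.3) = 0.3
ReLU(-2.6) = 0
Active neurons (>0): 5

5


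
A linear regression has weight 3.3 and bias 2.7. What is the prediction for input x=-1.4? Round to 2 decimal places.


y = 3.3 * -1.4 + (2.7)
= -4.62 + (2.7)
= -1.92

-1.92


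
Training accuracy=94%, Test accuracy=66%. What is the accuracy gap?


Gap = train_accuracy - test_accuracy
= 94 - 66
= 28%
This large gap strongly indicates overfitting.

28


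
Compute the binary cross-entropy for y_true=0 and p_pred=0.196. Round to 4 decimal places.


For y=0: Loss = -log(1-p)
= -log(1 - 0.196)
= -log(0.804)
= -(-0.2182)
= 0.2182

0.2182


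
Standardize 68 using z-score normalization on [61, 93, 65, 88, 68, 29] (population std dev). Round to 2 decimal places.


Mean = (61 + 93 + 65 + 88 + 68 + 29) / 6 = 67.3333
Variance = sum((x_i - mean)^2) / n = 433.5556
Std = sqrt(433.5556) = 20.822
Z = (x - mean) / std
= (68 - 67.3333) / 20.822
= 0.6667 / 20.822
= 0.03

0.03


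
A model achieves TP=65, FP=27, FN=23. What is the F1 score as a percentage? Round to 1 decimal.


Precision = TP / (TP + FP) = 65 / 92 = 0.7065
Recall = TP / (TP + FN) = 65 / 88 = 0.7386
F1 = 2 * P * R / (P + R)
= 2 * 0.7065 * 0.7386 / (0.7065 + 0.7386)
= 1.0437 / 1.4452
= 0.7222
As percentage: 72.2%

72.2


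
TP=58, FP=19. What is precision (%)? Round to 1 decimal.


Precision = TP / (TP + FP) * 100
= 58 / (58 + 19)
= 58 / 77
= 0.7532
= 75.3%

75.3


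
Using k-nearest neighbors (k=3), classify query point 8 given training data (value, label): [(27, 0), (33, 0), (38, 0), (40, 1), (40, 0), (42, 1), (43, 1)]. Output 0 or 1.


Distances from query 8:
Point 27 (class 0): distance = 19
Point 33 (class 0): distance = 25
Point 38 (class 0): distance = 30
K=3 nearest neighbors: classes = [0, 0, 0]
Votes for class 1: 0 / 3
Majority vote => class 0

0


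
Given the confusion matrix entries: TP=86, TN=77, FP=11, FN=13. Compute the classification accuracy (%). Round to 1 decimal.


Accuracy = (TP + TN) / (TP + TN + FP + FN) * 100
= (86 + 77) / (86 + 77 + 11 + 13)
= 163 / 187
= 0.8717
= 87.2%

87.2


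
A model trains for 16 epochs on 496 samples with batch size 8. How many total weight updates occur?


Iterations per epoch = 496 / 8 = 62
Total updates = iterations_per_epoch * epochs
= 62 * 16
= 992

992


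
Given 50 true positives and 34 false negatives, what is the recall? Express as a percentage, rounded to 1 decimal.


Recall = TP / (TP + FN) * 100
= 50 / (50 + 34)
= 50 / 84
= 0.5952
= 59.5%

59.5


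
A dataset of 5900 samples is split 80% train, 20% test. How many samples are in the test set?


Train samples = 5900 * 80% = 4720
Test samples = 5900 - 4720
= 1180

1180


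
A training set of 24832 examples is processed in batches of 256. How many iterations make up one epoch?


Iterations per epoch = dataset_size / batch_size
= 24832 / 256
= 97

97


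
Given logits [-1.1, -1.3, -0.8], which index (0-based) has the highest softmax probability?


Softmax is a monotonic transformation, so it preserves the argmax.
We need to find the index of the maximum logit.
Index 0: -1.1
Index 1: -1.3
Index 2: -0.8
Maximum logit = -0.8 at index 2

2


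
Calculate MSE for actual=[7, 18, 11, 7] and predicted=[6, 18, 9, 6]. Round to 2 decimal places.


Differences: [1, 0, 2, 1]
Squared errors: [1, 0, 4, 1]
Sum of squared errors = 6
MSE = 6 / 4 = 1.50

1.50


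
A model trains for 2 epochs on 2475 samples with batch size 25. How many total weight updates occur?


Iterations per epoch = 2475 / 25 = 99
Total updates = iterations_per_epoch * epochs
= 99 * 2
= 198

198


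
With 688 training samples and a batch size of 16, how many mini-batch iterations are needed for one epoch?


Iterations per epoch = dataset_size / batch_size
= 688 / 16
= 43

43


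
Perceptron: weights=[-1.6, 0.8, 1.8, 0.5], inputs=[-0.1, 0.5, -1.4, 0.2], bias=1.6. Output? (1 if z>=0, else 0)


z = w . x + b
= -1.6*-0.1 + 0.8*0.5 + 1.8*-1.4 + 0.5*0.2 + 1.6
= 0.16 + 0.4 + -2.52 + 0.1 + 1.6
= -1.86 + 1.6
= -0.26
Since z = -0.26 < 0, output = 0

0


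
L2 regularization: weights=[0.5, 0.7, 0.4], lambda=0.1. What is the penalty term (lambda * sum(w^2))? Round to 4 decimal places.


Squaring each weight:
0.5^2 = 0.25
0.7^2 = 0.49
0.4^2 = 0.16
Sum of squares = 0.9
Penalty = 0.1 * 0.9 = 0.0900

0.0900


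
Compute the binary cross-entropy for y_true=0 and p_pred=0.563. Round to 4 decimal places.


For y=0: Loss = -log(1-p)
= -log(1 - 0.563)
= -log(0.437)
= -(-0.8278)
= 0.8278

0.8278


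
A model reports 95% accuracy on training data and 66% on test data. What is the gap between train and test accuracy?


Gap = train_accuracy - test_accuracy
= 95 - 66
= 29%
This large gap strongly indicates overfitting.

29


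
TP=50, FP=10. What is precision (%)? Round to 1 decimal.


Precision = TP / (TP + FP) * 100
= 50 / (50 + 10)
= 50 / 60
= 0.8333
= 83.3%

83.3


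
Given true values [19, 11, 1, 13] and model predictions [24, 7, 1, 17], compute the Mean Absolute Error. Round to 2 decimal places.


Absolute errors: [5, 4, 0, 4]
Sum of absolute errors = 13
MAE = 13 / 4 = 3.25

3.25


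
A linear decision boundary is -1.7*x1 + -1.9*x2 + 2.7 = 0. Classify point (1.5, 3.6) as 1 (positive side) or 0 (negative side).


Compute -1.7 * 1.5 + -1.9 * 3.6 + 2.7
= -2.55 + -6.84 + 2.7
= -6.69
Since -6.69 < 0, the point is on the negative side.

0


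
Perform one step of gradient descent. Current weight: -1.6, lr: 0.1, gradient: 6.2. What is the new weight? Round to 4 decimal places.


w_new = w_old - lr * gradient
= -1.6 - 0.1 * 6.2
= -1.6 - (0.62)
= -2.2200

-2.2200


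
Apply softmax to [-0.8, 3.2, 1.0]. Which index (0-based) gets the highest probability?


Softmax is a monotonic transformation, so it preserves the argmax.
We need to find the index of the maximum logit.
Index 0: -0.8
Index 1: 3.2
Index 2: 1.0
Maximum logit = 3.2 at index 1

1


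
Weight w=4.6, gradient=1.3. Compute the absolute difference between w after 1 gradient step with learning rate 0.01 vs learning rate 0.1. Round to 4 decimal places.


With lr=0.01: w_new = 4.6 - 0.01 * 1.3 = 4.587
With lr=0.1: w_new = 4.6 - 0.1 * 1.3 = 4.47
Absolute difference = |4.587 - 4.47|
= 0.1170

0.1170


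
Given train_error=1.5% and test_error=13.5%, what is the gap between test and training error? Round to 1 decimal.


Generalization gap = test_error - train_error
= 13.5 - 1.5
= 12.0%
A large gap suggests overfitting.

12.0


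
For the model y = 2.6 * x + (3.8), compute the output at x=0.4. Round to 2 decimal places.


y = 2.6 * 0.4 + (3.8)
= 1.04 + (3.8)
= 4.84

4.84


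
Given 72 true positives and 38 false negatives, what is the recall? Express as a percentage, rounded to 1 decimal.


Recall = TP / (TP + FN) * 100
= 72 / (72 + 38)
= 72 / 110
= 0.6545
= 65.5%

65.5


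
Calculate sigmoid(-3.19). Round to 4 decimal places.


sigmoid(z) = 1 / (1 + exp(-z))
exp(-(-3.19)) = exp(3.19) = 24.2884
1 + 24.2884 = 25.2884
1 / 25.2884 = 0.0395

0.0395


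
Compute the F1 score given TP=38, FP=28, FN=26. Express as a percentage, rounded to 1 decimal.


Precision = TP / (TP + FP) = 38 / 66 = 0.5758
Recall = TP / (TP + FN) = 38 / 64 = 0.5938
F1 = 2 * P * R / (P + R)
= 2 * 0.5758 * 0.5938 / (0.5758 + 0.5938)
= 0.6837 / 1.1695
= 0.5846
As percentage: 58.5%

58.5


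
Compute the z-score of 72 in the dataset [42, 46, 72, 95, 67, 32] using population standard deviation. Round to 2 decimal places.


Mean = (42 + 46 + 72 + 95 + 67 + 32) / 6 = 59.0
Variance = sum((x_i - mean)^2) / n = 452.6667
Std = sqrt(452.6667) = 21.276
Z = (x - mean) / std
= (72 - 59.0) / 21.276
= 13.0 / 21.276
= 0.61

0.61


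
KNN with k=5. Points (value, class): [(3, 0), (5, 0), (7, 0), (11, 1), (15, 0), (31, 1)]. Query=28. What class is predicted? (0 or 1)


Distances from query 28:
Point 31 (class 1): distance = 3
Point 15 (class 0): distance = 13
Point 11 (class 1): distance = 17
Point 7 (class 0): distance = 21
Point 5 (class 0): distance = 23
K=5 nearest neighbors: classes = [1, 0, 1, 0, 0]
Votes for class 1: 2 / 5
Majority vote => class 0

0


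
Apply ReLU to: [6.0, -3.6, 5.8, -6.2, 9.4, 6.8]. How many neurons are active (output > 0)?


ReLU(x) = max(0, x) for each element:
ReLU(6.0) = 6.0
ReLU(-3.6) = 0
ReLU(5.8) = 5.8
ReLU(-6.2) = 0
ReLU(9.4) = 9.4
ReLU(6.8) = 6.8
Active neurons (>0): 4

4


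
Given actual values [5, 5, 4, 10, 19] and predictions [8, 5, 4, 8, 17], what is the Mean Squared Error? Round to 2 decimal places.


Differences: [-3, 0, 0, 2, 2]
Squared errors: [9, 0, 0, 4, 4]
Sum of squared errors = 17
MSE = 17 / 5 = 3.40

3.40


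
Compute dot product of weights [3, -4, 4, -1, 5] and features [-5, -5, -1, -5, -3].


Element-wise products:
3 * -5 = -15
-4 * -5 = 20
4 * -1 = -4
-1 * -5 = 5
5 * -3 = -15
Sum = -15 + 20 + -4 + 5 + -15
= -9

-9


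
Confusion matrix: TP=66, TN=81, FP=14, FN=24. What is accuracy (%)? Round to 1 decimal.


Accuracy = (TP + TN) / (TP + TN + FP + FN) * 100
= (66 + 81) / (66 + 81 + 14 + 24)
= 147 / 185
= 0.7946
= 79.5%

79.5


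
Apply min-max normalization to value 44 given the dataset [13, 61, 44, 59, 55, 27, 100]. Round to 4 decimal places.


Min = 13, Max = 100
Range = 100 - 13 = 87
Scaled = (x - min) / (max - min)
= (44 - 13) / 87
= 31 / 87
= 0.3563

0.3563


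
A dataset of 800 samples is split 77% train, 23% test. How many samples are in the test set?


Train samples = 800 * 77% = 616
Test samples = 800 - 616
= 184

184


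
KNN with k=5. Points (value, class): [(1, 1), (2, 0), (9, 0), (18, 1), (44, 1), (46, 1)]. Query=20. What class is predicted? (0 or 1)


Distances from query 20:
Point 18 (class 1): distance = 2
Point 9 (class 0): distance = 11
Point 2 (class 0): distance = 18
Point 1 (class 1): distance = 19
Point 44 (class 1): distance = 24
K=5 nearest neighbors: classes = [1, 0, 0, 1, 1]
Votes for class 1: 3 / 5
Majority vote => class 1

1


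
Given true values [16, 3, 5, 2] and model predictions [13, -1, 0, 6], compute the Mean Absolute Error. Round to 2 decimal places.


Absolute errors: [3, 4, 5, 4]
Sum of absolute errors = 16
MAE = 16 / 4 = 4.00

4.00


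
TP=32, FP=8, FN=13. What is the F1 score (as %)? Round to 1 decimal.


Precision = TP / (TP + FP) = 32 / 40 = 0.8
Recall = TP / (TP + FN) = 32 / 45 = 0.7111
F1 = 2 * P * R / (P + R)
= 2 * 0.8 * 0.7111 / (0.8 + 0.7111)
= 1.1378 / 1.5111
= 0.7529
As percentage: 75.3%

75.3


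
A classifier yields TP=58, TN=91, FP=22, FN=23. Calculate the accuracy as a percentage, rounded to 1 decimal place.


Accuracy = (TP + TN) / (TP + TN + FP + FN) * 100
= (58 + 91) / (58 + 91 + 22 + 23)
= 149 / 194
= 0.768
= 76.8%

76.8


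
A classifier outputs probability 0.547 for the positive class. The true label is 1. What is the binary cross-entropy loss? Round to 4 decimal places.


For y=1: Loss = -log(p)
= -log(0.547)
= -(-0.6033)
= 0.6033

0.6033


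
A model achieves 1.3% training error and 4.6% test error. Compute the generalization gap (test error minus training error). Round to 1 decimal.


Generalization gap = test_error - train_error
= 4.6 - 1.3
= 3.3%
A moderate gap.

3.3


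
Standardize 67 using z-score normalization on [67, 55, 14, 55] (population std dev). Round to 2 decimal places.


Mean = (67 + 55 + 14 + 55) / 4 = 47.75
Variance = sum((x_i - mean)^2) / n = 403.6875
Std = sqrt(403.6875) = 20.092
Z = (x - mean) / std
= (67 - 47.75) / 20.092
= 19.25 / 20.092
= 0.96

0.96


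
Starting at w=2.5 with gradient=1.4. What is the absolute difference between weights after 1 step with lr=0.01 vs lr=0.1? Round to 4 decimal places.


With lr=0.01: w_new = 2.5 - 0.01 * 1.4 = 2.486
With lr=0.1: w_new = 2.5 - 0.1 * 1.4 = 2.36
Absolute difference = |2.486 - 2.36|
= 0.1260

0.1260


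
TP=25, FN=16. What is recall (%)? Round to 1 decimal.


Recall = TP / (TP + FN) * 100
= 25 / (25 + 16)
= 25 / 41
= 0.6098
= 61.0%

61.0


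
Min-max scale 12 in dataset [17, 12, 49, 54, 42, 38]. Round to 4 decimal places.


Min = 12, Max = 54
Range = 54 - 12 = 42
Scaled = (x - min) / (max - min)
= (12 - 12) / 42
= 0 / 42
= 0.0000

0.0000


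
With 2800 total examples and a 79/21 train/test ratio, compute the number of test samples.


Train samples = 2800 * 79% = 2212
Test samples = 2800 - 2212
= 588

588


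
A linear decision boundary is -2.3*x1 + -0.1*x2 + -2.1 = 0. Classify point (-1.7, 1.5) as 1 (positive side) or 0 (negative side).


Compute -2.3 * -1.7 + -0.1 * 1.5 + -2.1
= 3.91 + -0.15 + -2.1
= 1.66
Since 1.66 >= 0, the point is on the positive side.

1


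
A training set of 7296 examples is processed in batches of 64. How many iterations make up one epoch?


Iterations per epoch = dataset_size / batch_size
= 7296 / 64
= 114

114


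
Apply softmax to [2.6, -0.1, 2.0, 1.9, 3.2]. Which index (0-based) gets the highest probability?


Softmax is a monotonic transformation, so it preserves the argmax.
We need to find the index of the maximum logit.
Index 0: 2.6
Index 1: -0.1
Index 2: 2.0
Index 3: 1.9
Index 4: 3.2
Maximum logit = 3.2 at index 4

4


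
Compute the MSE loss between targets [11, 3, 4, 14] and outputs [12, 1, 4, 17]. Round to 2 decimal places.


Differences: [-1, 2, 0, -3]
Squared errors: [1, 4, 0, 9]
Sum of squared errors = 14
MSE = 14 / 4 = 3.50

3.50


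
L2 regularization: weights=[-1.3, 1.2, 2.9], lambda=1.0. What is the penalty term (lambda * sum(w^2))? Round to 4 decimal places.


Squaring each weight:
(-1.3)^2 = 1.69
1.2^2 = 1.44
2.9^2 = 8.41
Sum of squares = 11.54
Penalty = 1.0 * 11.54 = 11.5400

11.5400


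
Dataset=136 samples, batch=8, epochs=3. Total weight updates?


Iterations per epoch = 136 / 8 = 17
Total updates = iterations_per_epoch * epochs
= 17 * 3
= 51

51


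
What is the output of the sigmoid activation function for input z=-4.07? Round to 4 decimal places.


sigmoid(z) = 1 / (1 + exp(-z))
exp(-(-4.07)) = exp(4.07) = 58.557
1 + 58.557 = 59.557
1 / 59.557 = 0.0168

0.0168


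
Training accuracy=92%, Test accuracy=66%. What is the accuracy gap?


Gap = train_accuracy - test_accuracy
= 92 - 66
= 26%
This large gap strongly indicates overfitting.

26


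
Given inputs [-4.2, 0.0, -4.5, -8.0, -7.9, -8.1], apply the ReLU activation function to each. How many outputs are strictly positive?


ReLU(x) = max(0, x) for each element:
ReLU(-4.2) = 0
ReLU(0.0) = 0
ReLU(-4.5) = 0
ReLU(-8.0) = 0
ReLU(-7.9) = 0
ReLU(-8.1) = 0
Active neurons (>0): 0

0


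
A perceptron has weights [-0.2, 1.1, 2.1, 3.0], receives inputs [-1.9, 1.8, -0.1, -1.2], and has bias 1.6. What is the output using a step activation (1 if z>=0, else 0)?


z = w . x + b
= -0.2*-1.9 + 1.1*1.8 + 2.1*-0.1 + 3.0*-1.2 + 1.6
= 0.38 + 1.98 + -0.21 + -3.6 + 1.6
= -1.45 + 1.6
= 0.15
Since z = 0.15 >= 0, output = 1

1


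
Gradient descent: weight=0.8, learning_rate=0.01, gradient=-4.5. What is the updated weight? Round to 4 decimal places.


w_new = w_old - lr * gradient
= 0.8 - 0.01 * -4.5
= 0.8 - (-0.045)
= 0.8450

0.8450


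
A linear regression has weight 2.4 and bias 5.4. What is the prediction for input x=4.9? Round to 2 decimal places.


y = 2.4 * 4.9 + (5.4)
= 11.76 + (5.4)
= 17.16

17.16


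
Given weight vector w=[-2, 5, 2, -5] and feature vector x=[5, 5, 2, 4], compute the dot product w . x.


Element-wise products:
-2 * 5 = -10
5 * 5 = 25
2 * 2 = 4
-5 * 4 = -20
Sum = -10 + 25 + 4 + -20
= -1

-1


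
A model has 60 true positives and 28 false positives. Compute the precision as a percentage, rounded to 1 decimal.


Precision = TP / (TP + FP) * 100
= 60 / (60 + 28)
= 60 / 88
= 0.6818
= 68.2%

68.2


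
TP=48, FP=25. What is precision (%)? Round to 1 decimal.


Precision = TP / (TP + FP) * 100
= 48 / (48 + 25)
= 48 / 73
= 0.6575
= 65.8%

65.8


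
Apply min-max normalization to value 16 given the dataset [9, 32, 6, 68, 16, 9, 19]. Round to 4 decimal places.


Min = 6, Max = 68
Range = 68 - 6 = 62
Scaled = (x - min) / (max - min)
= (16 - 6) / 62
= 10 / 62
= 0.1613

0.1613


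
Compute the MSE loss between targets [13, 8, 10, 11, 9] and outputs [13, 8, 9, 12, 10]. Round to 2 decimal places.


Differences: [0, 0, 1, -1, -1]
Squared errors: [0, 0, 1, 1, 1]
Sum of squared errors = 3
MSE = 3 / 5 = 0.60

0.60


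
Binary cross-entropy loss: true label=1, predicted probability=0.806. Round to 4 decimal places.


For y=1: Loss = -log(p)
= -log(0.806)
= -(-0.2157)
= 0.2157

0.2157


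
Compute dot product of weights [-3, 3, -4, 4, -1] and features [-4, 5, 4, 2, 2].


Element-wise products:
-3 * -4 = 12
3 * 5 = 15
-4 * 4 = -16
4 * 2 = 8
-1 * 2 = -2
Sum = 12 + 15 + -16 + 8 + -2
= 17

17


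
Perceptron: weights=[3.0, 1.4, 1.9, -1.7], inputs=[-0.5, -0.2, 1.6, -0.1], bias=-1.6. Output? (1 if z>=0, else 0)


z = w . x + b
= 3.0*-0.5 + 1.4*-0.2 + 1.9*1.6 + -1.7*-0.1 + -1.6
= -1.5 + -0.28 + 3.04 + 0.17 + -1.6
= 1.43 + -1.6
= -0.17
Since z = -0.17 < 0, output = 0

0


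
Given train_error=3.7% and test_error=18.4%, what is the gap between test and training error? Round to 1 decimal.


Generalization gap = test_error - train_error
= 18.4 - 3.7
= 14.7%
A large gap suggests overfitting.

14.7


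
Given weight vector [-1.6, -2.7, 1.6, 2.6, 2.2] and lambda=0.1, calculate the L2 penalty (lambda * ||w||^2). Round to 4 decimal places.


Squaring each weight:
(-1.6)^2 = 2.56
(-2.7)^2 = 7.29
1.6^2 = 2.56
2.6^2 = 6.76
2.2^2 = 4.84
Sum of squares = 24.01
Penalty = 0.1 * 24.01 = 2.4010

2.4010


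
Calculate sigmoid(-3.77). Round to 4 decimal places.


sigmoid(z) = 1 / (1 + exp(-z))
exp(-(-3.77)) = exp(3.77) = 43.3801
1 + 43.3801 = 44.3801
1 / 44.3801 = 0.0225

0.0225


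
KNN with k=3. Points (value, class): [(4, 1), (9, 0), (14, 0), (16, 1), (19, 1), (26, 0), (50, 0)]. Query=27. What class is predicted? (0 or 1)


Distances from query 27:
Point 26 (class 0): distance = 1
Point 19 (class 1): distance = 8
Point 16 (class 1): distance = 11
K=3 nearest neighbors: classes = [0, 1, 1]
Votes for class 1: 2 / 3
Majority vote => class 1

1


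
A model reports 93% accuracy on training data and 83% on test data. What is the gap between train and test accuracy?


Gap = train_accuracy - test_accuracy
= 93 - 83
= 10%
This moderate gap may indicate mild overfitting.

10


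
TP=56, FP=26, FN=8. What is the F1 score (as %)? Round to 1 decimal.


Precision = TP / (TP + FP) = 56 / 82 = 0.6829
Recall = TP / (TP + FN) = 56 / 64 = 0.875
F1 = 2 * P * R / (P + R)
= 2 * 0.6829 * 0.875 / (0.6829 + 0.875)
= 1.1951 / 1.5579
= 0.7671
As percentage: 76.7%

76.7


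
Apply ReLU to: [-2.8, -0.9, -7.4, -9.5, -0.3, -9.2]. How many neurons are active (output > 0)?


ReLU(x) = max(0, x) for each element:
ReLU(-2.8) = 0
ReLU(-0.9) = 0
ReLU(-7.4) = 0
ReLU(-9.5) = 0
ReLU(-0.3) = 0
ReLU(-9.2) = 0
Active neurons (>0): 0

0


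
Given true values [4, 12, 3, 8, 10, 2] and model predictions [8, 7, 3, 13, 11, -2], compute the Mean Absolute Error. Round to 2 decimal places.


Absolute errors: [4, 5, 0, 5, 1, 4]
Sum of absolute errors = 19
MAE = 19 / 6 = 3.17

3.17


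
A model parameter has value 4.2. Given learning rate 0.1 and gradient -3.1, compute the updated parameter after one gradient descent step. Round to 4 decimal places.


w_new = w_old - lr * gradient
= 4.2 - 0.1 * -3.1
= 4.2 - (-0.31)
= 4.5100

4.5100


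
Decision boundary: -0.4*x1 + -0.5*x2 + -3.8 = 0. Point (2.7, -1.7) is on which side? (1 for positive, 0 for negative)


Compute -0.4 * 2.7 + -0.5 * -1.7 + -3.8
= -1.08 + 0.85 + -3.8
= -4.03
Since -4.03 < 0, the point is on the negative side.

0


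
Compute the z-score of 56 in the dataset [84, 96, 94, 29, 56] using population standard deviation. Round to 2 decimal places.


Mean = (84 + 96 + 94 + 29 + 56) / 5 = 71.8
Variance = sum((x_i - mean)^2) / n = 661.76
Std = sqrt(661.76) = 25.7247
Z = (x - mean) / std
= (56 - 71.8) / 25.7247
= -15.8 / 25.7247
= -0.61

-0.61


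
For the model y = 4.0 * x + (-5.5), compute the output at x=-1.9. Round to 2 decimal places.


y = 4.0 * -1.9 + (-5.5)
= -7.6 + (-5.5)
= -13.10

-13.10


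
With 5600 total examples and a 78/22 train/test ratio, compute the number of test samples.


Train samples = 5600 * 78% = 4368
Test samples = 5600 - 4368
= 1232

1232


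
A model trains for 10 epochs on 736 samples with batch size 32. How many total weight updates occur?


Iterations per epoch = 736 / 32 = 23
Total updates = iterations_per_epoch * epochs
= 23 * 10
= 230

230


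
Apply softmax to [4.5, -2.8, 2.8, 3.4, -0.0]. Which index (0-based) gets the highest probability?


Softmax is a monotonic transformation, so it preserves the argmax.
We need to find the index of the maximum logit.
Index 0: 4.5
Index 1: -2.8
Index 2: 2.8
Index 3: 3.4
Index 4: -0.0
Maximum logit = 4.5 at index 0

0


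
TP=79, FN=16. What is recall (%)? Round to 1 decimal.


Recall = TP / (TP + FN) * 100
= 79 / (79 + 16)
= 79 / 95
= 0.8316
= 83.2%

83.2


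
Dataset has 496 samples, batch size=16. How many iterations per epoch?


Iterations per epoch = dataset_size / batch_size
= 496 / 16
= 31

31


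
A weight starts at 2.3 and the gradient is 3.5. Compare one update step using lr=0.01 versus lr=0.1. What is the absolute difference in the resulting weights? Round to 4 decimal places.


With lr=0.01: w_new = 2.3 - 0.01 * 3.5 = 2.265
With lr=0.1: w_new = 2.3 - 0.1 * 3.5 = 1.95
Absolute difference = |2.265 - 1.95|
= 0.3150

0.3150


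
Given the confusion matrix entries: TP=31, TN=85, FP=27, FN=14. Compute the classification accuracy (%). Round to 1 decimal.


Accuracy = (TP + TN) / (TP + TN + FP + FN) * 100
= (31 + 85) / (31 + 85 + 27 + 14)
= 116 / 157
= 0.7389
= 73.9%

73.9


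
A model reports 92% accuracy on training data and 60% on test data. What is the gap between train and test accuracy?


Gap = train_accuracy - test_accuracy
= 92 - 60
= 32%
This large gap strongly indicates overfitting.

32


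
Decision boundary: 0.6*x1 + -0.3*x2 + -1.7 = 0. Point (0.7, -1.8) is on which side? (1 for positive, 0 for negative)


Compute 0.6 * 0.7 + -0.3 * -1.8 + -1.7
= 0.42 + 0.54 + -1.7
= -0.74
Since -0.74 < 0, the point is on the negative side.

0


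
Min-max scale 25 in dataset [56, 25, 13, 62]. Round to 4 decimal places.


Min = 13, Max = 62
Range = 62 - 13 = 49
Scaled = (x - min) / (max - min)
= (25 - 13) / 49
= 12 / 49
= 0.2449

0.2449


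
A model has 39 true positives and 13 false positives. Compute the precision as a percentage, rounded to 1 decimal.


Precision = TP / (TP + FP) * 100
= 39 / (39 + 13)
= 39 / 52
= 0.75
= 75.0%

75.0


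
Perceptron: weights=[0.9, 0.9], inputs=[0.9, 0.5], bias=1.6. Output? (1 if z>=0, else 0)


z = w . x + b
= 0.9*0.9 + 0.9*0.5 + 1.6
= 0.81 + 0.45 + 1.6
= 1.26 + 1.6
= 2.86
Since z = 2.86 >= 0, output = 1

1


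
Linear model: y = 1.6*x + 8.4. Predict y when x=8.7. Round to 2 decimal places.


y = 1.6 * 8.7 + (8.4)
= 13.92 + (8.4)
= 22.32

22.32


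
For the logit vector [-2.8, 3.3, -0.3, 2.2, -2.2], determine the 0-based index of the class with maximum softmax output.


Softmax is a monotonic transformation, so it preserves the argmax.
We need to find the index of the maximum logit.
Index 0: -2.8
Index 1: 3.3
Index 2: -0.3
Index 3: 2.2
Index 4: -2.2
Maximum logit = 3.3 at index 1

1


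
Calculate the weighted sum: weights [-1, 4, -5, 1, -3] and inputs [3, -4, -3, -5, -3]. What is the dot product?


Element-wise products:
-1 * 3 = -3
4 * -4 = -16
-5 * -3 = 15
1 * -5 = -5
-3 * -3 = 9
Sum = -3 + -16 + 15 + -5 + 9
= 0

0


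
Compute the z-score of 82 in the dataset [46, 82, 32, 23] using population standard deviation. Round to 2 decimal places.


Mean = (46 + 82 + 32 + 23) / 4 = 45.75
Variance = sum((x_i - mean)^2) / n = 505.1875
Std = sqrt(505.1875) = 22.4764
Z = (x - mean) / std
= (82 - 45.75) / 22.4764
= 36.25 / 22.4764
= 1.61

1.61


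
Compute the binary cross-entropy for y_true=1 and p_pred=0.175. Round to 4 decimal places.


For y=1: Loss = -log(p)
= -log(0.175)
= -(-1.743)
= 1.7430

1.7430


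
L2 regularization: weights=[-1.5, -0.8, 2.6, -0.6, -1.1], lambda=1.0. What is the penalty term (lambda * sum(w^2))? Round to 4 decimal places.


Squaring each weight:
(-1.5)^2 = 2.25
(-0.8)^2 = 0.64
2.6^2 = 6.76
(-0.6)^2 = 0.36
(-1.1)^2 = 1.21
Sum of squares = 11.22
Penalty = 1.0 * 11.22 = 11.2200

11.2200


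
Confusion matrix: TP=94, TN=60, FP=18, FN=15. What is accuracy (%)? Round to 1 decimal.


Accuracy = (TP + TN) / (TP + TN + FP + FN) * 100
= (94 + 60) / (94 + 60 + 18 + 15)
= 154 / 187
= 0.8235
= 82.4%

82.4


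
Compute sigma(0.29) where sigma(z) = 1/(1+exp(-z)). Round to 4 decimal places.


sigmoid(z) = 1 / (1 + exp(-z))
exp(-(0.29)) = exp(-0.29) = 0.7483
1 + 0.7483 = 1.7483
1 / 1.7483 = 0.5720

0.5720


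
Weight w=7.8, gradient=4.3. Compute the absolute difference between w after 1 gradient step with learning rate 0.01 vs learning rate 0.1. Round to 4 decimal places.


With lr=0.01: w_new = 7.8 - 0.01 * 4.3 = 7.757
With lr=0.1: w_new = 7.8 - 0.1 * 4.3 = 7.37
Absolute difference = |7.757 - 7.37|
= 0.3870

0.3870


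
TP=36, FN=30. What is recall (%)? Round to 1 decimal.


Recall = TP / (TP + FN) * 100
= 36 / (36 + 30)
= 36 / 66
= 0.5455
= 54.5%

54.5


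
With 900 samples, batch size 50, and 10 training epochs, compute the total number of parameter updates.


Iterations per epoch = 900 / 50 = 18
Total updates = iterations_per_epoch * epochs
= 18 * 10
= 180

180


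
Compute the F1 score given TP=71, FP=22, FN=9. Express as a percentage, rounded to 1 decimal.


Precision = TP / (TP + FP) = 71 / 93 = 0.7634
Recall = TP / (TP + FN) = 71 / 80 = 0.8875
F1 = 2 * P * R / (P + R)
= 2 * 0.7634 * 0.8875 / (0.7634 + 0.8875)
= 1.3551 / 1.6509
= 0.8208
As percentage: 82.1%

82.1


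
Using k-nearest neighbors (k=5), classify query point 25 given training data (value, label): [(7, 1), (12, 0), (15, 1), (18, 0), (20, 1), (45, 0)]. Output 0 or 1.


Distances from query 25:
Point 20 (class 1): distance = 5
Point 18 (class 0): distance = 7
Point 15 (class 1): distance = 10
Point 12 (class 0): distance = 13
Point 7 (class 1): distance = 18
K=5 nearest neighbors: classes = [1, 0, 1, 0, 1]
Votes for class 1: 3 / 5
Majority vote => class 1

1


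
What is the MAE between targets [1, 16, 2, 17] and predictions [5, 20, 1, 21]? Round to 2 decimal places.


Absolute errors: [4, 4, 1, 4]
Sum of absolute errors = 13
MAE = 13 / 4 = 3.25

3.25


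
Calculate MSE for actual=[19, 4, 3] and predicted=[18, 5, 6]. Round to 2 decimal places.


Differences: [1, -1, -3]
Squared errors: [1, 1, 9]
Sum of squared errors = 11
MSE = 11 / 3 = 3.67

3.67


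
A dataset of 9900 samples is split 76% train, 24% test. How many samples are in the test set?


Train samples = 9900 * 76% = 7524
Test samples = 9900 - 7524
= 2376

2376


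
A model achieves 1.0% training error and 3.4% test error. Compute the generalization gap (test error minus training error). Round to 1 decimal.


Generalization gap = test_error - train_error
= 3.4 - 1.0
= 2.4%
A moderate gap.

2.4


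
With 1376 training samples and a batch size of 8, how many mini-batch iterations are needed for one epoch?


Iterations per epoch = dataset_size / batch_size
= 1376 / 8
= 172

172


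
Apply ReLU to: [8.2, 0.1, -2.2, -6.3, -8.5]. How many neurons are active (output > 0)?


ReLU(x) = max(0, x) for each element:
ReLU(8.2) = 8.2
ReLU(0.1) = 0.1
ReLU(-2.2) = 0
ReLU(-6.3) = 0
ReLU(-8.5) = 0
Active neurons (>0): 2

2


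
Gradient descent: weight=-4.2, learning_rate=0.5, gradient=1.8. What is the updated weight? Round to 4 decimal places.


w_new = w_old - lr * gradient
= -4.2 - 0.5 * 1.8
= -4.2 - (0.9)
= -5.1000

-5.1000


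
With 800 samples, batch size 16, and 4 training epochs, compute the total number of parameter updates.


Iterations per epoch = 800 / 16 = 50
Total updates = iterations_per_epoch * epochs
= 50 * 4
= 200

200


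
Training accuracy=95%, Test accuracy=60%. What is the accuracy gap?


Gap = train_accuracy - test_accuracy
= 95 - 60
= 35%
This large gap strongly indicates overfitting.

35


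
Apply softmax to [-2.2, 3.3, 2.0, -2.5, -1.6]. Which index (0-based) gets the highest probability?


Softmax is a monotonic transformation, so it preserves the argmax.
We need to find the index of the maximum logit.
Index 0: -2.2
Index 1: 3.3
Index 2: 2.0
Index 3: -2.5
Index 4: -1.6
Maximum logit = 3.3 at index 1

1


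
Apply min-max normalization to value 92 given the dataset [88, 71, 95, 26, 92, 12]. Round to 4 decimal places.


Min = 12, Max = 95
Range = 95 - 12 = 83
Scaled = (x - min) / (max - min)
= (92 - 12) / 83
= 80 / 83
= 0.9639

0.9639


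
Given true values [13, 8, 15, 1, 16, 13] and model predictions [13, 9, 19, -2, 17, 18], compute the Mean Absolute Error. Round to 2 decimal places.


Absolute errors: [0, 1, 4, 3, 1, 5]
Sum of absolute errors = 14
MAE = 14 / 6 = 2.33

2.33


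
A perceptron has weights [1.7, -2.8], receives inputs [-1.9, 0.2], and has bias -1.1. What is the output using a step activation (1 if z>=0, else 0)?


z = w . x + b
= 1.7*-1.9 + -2.8*0.2 + -1.1
= -3.23 + -0.56 + -1.1
= -3.79 + -1.1
= -4.89
Since z = -4.89 < 0, output = 0

0


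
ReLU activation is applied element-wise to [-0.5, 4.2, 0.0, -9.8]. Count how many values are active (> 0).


ReLU(x) = max(0, x) for each element:
ReLU(-0.5) = 0
ReLU(4.2) = 4.2
ReLU(0.0) = 0
ReLU(-9.8) = 0
Active neurons (>0): 1

1


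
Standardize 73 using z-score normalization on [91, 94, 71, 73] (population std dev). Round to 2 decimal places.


Mean = (91 + 94 + 71 + 73) / 4 = 82.25
Variance = sum((x_i - mean)^2) / n = 106.6875
Std = sqrt(106.6875) = 10.329
Z = (x - mean) / std
= (73 - 82.25) / 10.329
= -9.25 / 10.329
= -0.90

-0.90


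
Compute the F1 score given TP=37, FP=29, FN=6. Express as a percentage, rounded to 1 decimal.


Precision = TP / (TP + FP) = 37 / 66 = 0.5606
Recall = TP / (TP + FN) = 37 / 43 = 0.8605
F1 = 2 * P * R / (P + R)
= 2 * 0.5606 * 0.8605 / (0.5606 + 0.8605)
= 0.9648 / 1.4211
= 0.6789
As percentage: 67.9%

67.9


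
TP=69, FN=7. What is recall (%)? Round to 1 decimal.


Recall = TP / (TP + FN) * 100
= 69 / (69 + 7)
= 69 / 76
= 0.9079
= 90.8%

90.8


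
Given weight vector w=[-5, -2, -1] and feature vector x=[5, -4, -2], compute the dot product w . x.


Element-wise products:
-5 * 5 = -25
-2 * -4 = 8
-1 * -2 = 2
Sum = -25 + 8 + 2
= -15

-15


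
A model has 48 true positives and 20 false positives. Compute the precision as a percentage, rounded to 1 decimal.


Precision = TP / (TP + FP) * 100
= 48 / (48 + 20)
= 48 / 68
= 0.7059
= 70.6%

70.6


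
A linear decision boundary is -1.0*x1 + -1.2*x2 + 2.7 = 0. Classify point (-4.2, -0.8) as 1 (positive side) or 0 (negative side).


Compute -1.0 * -4.2 + -1.2 * -0.8 + 2.7
= 4.2 + 0.96 + 2.7
= 7.86
Since 7.86 >= 0, the point is on the positive side.

1


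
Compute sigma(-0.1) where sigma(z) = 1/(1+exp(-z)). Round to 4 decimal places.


sigmoid(z) = 1 / (1 + exp(-z))
exp(-(-0.1)) = exp(0.1) = 1.1052
1 + 1.1052 = 2.1052
1 / 2.1052 = 0.4750

0.4750


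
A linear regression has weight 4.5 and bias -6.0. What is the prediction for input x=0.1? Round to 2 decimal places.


y = 4.5 * 0.1 + (-6.0)
= 0.45 + (-6.0)
= -5.55

-5.55


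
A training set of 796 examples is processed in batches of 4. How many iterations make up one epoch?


Iterations per epoch = dataset_size / batch_size
= 796 / 4
= 199

199


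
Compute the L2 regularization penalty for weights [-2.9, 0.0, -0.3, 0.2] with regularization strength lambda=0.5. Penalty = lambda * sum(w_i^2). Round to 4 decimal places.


Squaring each weight:
(-2.9)^2 = 8.41
0.0^2 = 0.0
(-0.3)^2 = 0.09
0.2^2 = 0.04
Sum of squares = 8.54
Penalty = 0.5 * 8.54 = 4.2700

4.2700


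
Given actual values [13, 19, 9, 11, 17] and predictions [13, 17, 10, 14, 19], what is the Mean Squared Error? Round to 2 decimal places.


Differences: [0, 2, -1, -3, -2]
Squared errors: [0, 4, 1, 9, 4]
Sum of squared errors = 18
MSE = 18 / 5 = 3.60

3.60


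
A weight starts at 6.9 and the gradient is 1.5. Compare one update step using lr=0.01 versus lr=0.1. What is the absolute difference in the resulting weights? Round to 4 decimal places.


With lr=0.01: w_new = 6.9 - 0.01 * 1.5 = 6.885
With lr=0.1: w_new = 6.9 - 0.1 * 1.5 = 6.75
Absolute difference = |6.885 - 6.75|
= 0.1350

0.1350


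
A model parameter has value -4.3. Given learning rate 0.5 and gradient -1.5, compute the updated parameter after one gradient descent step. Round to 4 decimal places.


w_new = w_old - lr * gradient
= -4.3 - 0.5 * -1.5
= -4.3 - (-0.75)
= -3.5500

-3.5500


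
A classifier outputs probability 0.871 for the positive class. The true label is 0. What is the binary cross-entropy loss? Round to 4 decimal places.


For y=0: Loss = -log(1-p)
= -log(1 - 0.871)
= -log(0.129)
= -(-2.0479)
= 2.0479

2.0479


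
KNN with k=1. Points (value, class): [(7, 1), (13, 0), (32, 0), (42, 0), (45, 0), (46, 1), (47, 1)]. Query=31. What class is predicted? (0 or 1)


Distances from query 31:
Point 32 (class 0): distance = 1
K=1 nearest neighbors: classes = [0]
Votes for class 1: 0 / 1
Majority vote => class 0

0


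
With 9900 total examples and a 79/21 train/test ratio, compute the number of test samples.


Train samples = 9900 * 79% = 7821
Test samples = 9900 - 7821
= 2079

2079


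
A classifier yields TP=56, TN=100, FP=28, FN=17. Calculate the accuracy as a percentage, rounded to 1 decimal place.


Accuracy = (TP + TN) / (TP + TN + FP + FN) * 100
= (56 + 100) / (56 + 100 + 28 + 17)
= 156 / 201
= 0.7761
= 77.6%

77.6


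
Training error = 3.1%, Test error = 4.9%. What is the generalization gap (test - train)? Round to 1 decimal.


Generalization gap = test_error - train_error
= 4.9 - 3.1
= 1.8%
A small gap suggests good generalization.

1.8


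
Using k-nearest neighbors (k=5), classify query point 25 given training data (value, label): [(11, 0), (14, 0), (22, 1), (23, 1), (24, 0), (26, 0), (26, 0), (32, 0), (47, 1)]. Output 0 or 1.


Distances from query 25:
Point 24 (class 0): distance = 1
Point 26 (class 0): distance = 1
Point 26 (class 0): distance = 1
Point 23 (class 1): distance = 2
Point 22 (class 1): distance = 3
K=5 nearest neighbors: classes = [0, 0, 0, 1, 1]
Votes for class 1: 2 / 5
Majority vote => class 0

0
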